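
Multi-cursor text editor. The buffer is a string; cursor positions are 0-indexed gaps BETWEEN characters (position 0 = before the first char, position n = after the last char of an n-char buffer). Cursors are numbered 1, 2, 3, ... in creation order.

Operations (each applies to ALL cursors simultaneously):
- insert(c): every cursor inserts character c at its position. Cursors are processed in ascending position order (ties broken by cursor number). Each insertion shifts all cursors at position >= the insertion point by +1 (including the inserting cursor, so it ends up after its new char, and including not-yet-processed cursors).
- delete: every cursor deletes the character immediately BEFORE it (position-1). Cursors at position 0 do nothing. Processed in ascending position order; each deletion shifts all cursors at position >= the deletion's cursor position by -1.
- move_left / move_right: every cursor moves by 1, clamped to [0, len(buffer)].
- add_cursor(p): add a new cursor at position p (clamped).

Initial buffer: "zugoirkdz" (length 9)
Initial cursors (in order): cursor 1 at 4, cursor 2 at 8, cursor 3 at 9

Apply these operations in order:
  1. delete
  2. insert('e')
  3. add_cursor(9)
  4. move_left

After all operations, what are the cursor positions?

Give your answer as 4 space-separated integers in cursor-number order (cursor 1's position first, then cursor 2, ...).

After op 1 (delete): buffer="zugirk" (len 6), cursors c1@3 c2@6 c3@6, authorship ......
After op 2 (insert('e')): buffer="zugeirkee" (len 9), cursors c1@4 c2@9 c3@9, authorship ...1...23
After op 3 (add_cursor(9)): buffer="zugeirkee" (len 9), cursors c1@4 c2@9 c3@9 c4@9, authorship ...1...23
After op 4 (move_left): buffer="zugeirkee" (len 9), cursors c1@3 c2@8 c3@8 c4@8, authorship ...1...23

Answer: 3 8 8 8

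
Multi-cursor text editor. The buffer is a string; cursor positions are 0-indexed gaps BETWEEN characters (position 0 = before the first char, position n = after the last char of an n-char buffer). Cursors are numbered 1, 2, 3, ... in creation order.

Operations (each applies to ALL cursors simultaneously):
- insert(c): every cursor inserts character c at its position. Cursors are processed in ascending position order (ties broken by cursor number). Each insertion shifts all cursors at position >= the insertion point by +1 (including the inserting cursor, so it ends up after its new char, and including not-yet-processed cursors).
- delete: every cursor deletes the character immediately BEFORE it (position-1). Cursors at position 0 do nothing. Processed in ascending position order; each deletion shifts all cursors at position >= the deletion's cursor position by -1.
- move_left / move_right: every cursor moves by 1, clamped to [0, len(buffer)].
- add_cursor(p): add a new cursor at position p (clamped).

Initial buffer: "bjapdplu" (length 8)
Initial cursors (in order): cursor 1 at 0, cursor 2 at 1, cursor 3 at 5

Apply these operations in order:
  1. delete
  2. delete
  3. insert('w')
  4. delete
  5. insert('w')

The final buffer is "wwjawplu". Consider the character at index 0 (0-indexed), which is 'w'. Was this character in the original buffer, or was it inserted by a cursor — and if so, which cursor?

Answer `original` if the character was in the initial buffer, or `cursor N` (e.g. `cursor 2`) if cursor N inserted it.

After op 1 (delete): buffer="japplu" (len 6), cursors c1@0 c2@0 c3@3, authorship ......
After op 2 (delete): buffer="japlu" (len 5), cursors c1@0 c2@0 c3@2, authorship .....
After op 3 (insert('w')): buffer="wwjawplu" (len 8), cursors c1@2 c2@2 c3@5, authorship 12..3...
After op 4 (delete): buffer="japlu" (len 5), cursors c1@0 c2@0 c3@2, authorship .....
After op 5 (insert('w')): buffer="wwjawplu" (len 8), cursors c1@2 c2@2 c3@5, authorship 12..3...
Authorship (.=original, N=cursor N): 1 2 . . 3 . . .
Index 0: author = 1

Answer: cursor 1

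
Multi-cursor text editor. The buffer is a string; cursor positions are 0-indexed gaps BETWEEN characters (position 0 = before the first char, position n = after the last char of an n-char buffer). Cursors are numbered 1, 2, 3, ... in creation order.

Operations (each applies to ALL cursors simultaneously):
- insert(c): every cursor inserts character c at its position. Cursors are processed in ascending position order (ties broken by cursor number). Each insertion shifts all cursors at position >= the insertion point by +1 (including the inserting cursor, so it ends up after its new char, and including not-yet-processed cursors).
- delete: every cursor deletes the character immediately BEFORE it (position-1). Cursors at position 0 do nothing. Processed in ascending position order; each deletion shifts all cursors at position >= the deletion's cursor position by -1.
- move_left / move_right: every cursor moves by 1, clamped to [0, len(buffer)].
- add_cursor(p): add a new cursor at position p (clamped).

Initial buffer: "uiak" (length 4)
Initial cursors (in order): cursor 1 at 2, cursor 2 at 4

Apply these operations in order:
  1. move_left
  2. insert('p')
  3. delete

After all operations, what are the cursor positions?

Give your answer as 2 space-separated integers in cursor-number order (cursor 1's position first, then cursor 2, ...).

After op 1 (move_left): buffer="uiak" (len 4), cursors c1@1 c2@3, authorship ....
After op 2 (insert('p')): buffer="upiapk" (len 6), cursors c1@2 c2@5, authorship .1..2.
After op 3 (delete): buffer="uiak" (len 4), cursors c1@1 c2@3, authorship ....

Answer: 1 3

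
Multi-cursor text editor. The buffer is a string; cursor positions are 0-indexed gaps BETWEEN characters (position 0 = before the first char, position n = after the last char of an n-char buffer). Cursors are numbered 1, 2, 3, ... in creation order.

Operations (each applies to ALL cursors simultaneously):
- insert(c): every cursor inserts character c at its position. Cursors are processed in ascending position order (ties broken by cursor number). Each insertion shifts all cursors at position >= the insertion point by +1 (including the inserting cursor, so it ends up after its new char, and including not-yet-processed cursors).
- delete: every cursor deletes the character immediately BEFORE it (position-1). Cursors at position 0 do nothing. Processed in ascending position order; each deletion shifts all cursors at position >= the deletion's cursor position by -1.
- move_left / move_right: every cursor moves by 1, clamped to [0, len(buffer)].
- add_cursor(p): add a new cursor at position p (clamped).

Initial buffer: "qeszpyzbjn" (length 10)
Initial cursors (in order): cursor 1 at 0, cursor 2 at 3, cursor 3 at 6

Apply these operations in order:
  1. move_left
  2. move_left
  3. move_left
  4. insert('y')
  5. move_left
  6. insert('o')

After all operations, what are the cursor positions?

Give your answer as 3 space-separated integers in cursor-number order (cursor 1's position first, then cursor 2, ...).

Answer: 3 3 8

Derivation:
After op 1 (move_left): buffer="qeszpyzbjn" (len 10), cursors c1@0 c2@2 c3@5, authorship ..........
After op 2 (move_left): buffer="qeszpyzbjn" (len 10), cursors c1@0 c2@1 c3@4, authorship ..........
After op 3 (move_left): buffer="qeszpyzbjn" (len 10), cursors c1@0 c2@0 c3@3, authorship ..........
After op 4 (insert('y')): buffer="yyqesyzpyzbjn" (len 13), cursors c1@2 c2@2 c3@6, authorship 12...3.......
After op 5 (move_left): buffer="yyqesyzpyzbjn" (len 13), cursors c1@1 c2@1 c3@5, authorship 12...3.......
After op 6 (insert('o')): buffer="yooyqesoyzpyzbjn" (len 16), cursors c1@3 c2@3 c3@8, authorship 1122...33.......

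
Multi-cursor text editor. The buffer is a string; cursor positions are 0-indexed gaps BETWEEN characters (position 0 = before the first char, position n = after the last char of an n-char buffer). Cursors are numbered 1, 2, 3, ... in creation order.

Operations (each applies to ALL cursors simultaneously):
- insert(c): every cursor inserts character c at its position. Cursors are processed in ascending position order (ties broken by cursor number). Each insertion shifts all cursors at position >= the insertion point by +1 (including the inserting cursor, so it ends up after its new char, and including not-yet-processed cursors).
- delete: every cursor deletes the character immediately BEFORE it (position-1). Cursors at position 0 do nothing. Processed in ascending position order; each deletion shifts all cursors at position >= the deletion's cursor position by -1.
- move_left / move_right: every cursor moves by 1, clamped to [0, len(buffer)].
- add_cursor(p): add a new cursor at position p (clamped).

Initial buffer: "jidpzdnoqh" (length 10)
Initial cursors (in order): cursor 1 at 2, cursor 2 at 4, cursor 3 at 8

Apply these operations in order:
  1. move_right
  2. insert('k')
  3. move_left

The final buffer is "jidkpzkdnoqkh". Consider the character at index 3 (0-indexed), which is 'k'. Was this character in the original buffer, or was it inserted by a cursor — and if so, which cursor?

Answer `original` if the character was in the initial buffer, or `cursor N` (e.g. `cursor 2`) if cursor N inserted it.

Answer: cursor 1

Derivation:
After op 1 (move_right): buffer="jidpzdnoqh" (len 10), cursors c1@3 c2@5 c3@9, authorship ..........
After op 2 (insert('k')): buffer="jidkpzkdnoqkh" (len 13), cursors c1@4 c2@7 c3@12, authorship ...1..2....3.
After op 3 (move_left): buffer="jidkpzkdnoqkh" (len 13), cursors c1@3 c2@6 c3@11, authorship ...1..2....3.
Authorship (.=original, N=cursor N): . . . 1 . . 2 . . . . 3 .
Index 3: author = 1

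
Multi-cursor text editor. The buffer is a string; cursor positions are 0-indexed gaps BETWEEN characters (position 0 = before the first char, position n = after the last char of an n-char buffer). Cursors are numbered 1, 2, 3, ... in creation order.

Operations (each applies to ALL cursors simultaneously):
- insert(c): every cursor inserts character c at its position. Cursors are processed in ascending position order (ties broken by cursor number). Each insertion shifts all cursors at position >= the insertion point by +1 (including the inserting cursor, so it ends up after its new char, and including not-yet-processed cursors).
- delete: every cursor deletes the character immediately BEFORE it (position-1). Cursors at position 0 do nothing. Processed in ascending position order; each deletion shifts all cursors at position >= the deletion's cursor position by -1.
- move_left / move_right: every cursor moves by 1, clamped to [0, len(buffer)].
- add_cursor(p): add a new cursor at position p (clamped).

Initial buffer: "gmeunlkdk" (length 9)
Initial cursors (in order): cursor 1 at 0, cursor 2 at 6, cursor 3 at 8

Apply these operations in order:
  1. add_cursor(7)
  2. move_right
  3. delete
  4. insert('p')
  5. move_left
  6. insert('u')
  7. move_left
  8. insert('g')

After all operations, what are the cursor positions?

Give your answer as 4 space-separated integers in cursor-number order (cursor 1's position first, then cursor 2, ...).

After op 1 (add_cursor(7)): buffer="gmeunlkdk" (len 9), cursors c1@0 c2@6 c4@7 c3@8, authorship .........
After op 2 (move_right): buffer="gmeunlkdk" (len 9), cursors c1@1 c2@7 c4@8 c3@9, authorship .........
After op 3 (delete): buffer="meunl" (len 5), cursors c1@0 c2@5 c3@5 c4@5, authorship .....
After op 4 (insert('p')): buffer="pmeunlppp" (len 9), cursors c1@1 c2@9 c3@9 c4@9, authorship 1.....234
After op 5 (move_left): buffer="pmeunlppp" (len 9), cursors c1@0 c2@8 c3@8 c4@8, authorship 1.....234
After op 6 (insert('u')): buffer="upmeunlppuuup" (len 13), cursors c1@1 c2@12 c3@12 c4@12, authorship 11.....232344
After op 7 (move_left): buffer="upmeunlppuuup" (len 13), cursors c1@0 c2@11 c3@11 c4@11, authorship 11.....232344
After op 8 (insert('g')): buffer="gupmeunlppuugggup" (len 17), cursors c1@1 c2@15 c3@15 c4@15, authorship 111.....232323444

Answer: 1 15 15 15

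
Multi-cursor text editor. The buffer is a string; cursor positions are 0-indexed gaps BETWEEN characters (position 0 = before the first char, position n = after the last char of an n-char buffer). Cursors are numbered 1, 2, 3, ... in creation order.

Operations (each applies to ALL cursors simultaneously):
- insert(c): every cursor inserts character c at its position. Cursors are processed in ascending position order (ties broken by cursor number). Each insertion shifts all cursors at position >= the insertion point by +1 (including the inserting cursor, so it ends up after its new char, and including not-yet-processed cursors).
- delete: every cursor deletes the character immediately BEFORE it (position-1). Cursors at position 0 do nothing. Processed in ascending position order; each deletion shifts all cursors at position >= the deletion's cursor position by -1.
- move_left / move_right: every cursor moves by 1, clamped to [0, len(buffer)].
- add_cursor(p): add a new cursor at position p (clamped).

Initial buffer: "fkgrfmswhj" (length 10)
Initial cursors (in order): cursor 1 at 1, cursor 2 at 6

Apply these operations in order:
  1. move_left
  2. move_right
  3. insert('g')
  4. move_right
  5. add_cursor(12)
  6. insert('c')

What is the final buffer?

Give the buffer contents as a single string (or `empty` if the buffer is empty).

Answer: fgkcgrfmgscwhjc

Derivation:
After op 1 (move_left): buffer="fkgrfmswhj" (len 10), cursors c1@0 c2@5, authorship ..........
After op 2 (move_right): buffer="fkgrfmswhj" (len 10), cursors c1@1 c2@6, authorship ..........
After op 3 (insert('g')): buffer="fgkgrfmgswhj" (len 12), cursors c1@2 c2@8, authorship .1.....2....
After op 4 (move_right): buffer="fgkgrfmgswhj" (len 12), cursors c1@3 c2@9, authorship .1.....2....
After op 5 (add_cursor(12)): buffer="fgkgrfmgswhj" (len 12), cursors c1@3 c2@9 c3@12, authorship .1.....2....
After op 6 (insert('c')): buffer="fgkcgrfmgscwhjc" (len 15), cursors c1@4 c2@11 c3@15, authorship .1.1....2.2...3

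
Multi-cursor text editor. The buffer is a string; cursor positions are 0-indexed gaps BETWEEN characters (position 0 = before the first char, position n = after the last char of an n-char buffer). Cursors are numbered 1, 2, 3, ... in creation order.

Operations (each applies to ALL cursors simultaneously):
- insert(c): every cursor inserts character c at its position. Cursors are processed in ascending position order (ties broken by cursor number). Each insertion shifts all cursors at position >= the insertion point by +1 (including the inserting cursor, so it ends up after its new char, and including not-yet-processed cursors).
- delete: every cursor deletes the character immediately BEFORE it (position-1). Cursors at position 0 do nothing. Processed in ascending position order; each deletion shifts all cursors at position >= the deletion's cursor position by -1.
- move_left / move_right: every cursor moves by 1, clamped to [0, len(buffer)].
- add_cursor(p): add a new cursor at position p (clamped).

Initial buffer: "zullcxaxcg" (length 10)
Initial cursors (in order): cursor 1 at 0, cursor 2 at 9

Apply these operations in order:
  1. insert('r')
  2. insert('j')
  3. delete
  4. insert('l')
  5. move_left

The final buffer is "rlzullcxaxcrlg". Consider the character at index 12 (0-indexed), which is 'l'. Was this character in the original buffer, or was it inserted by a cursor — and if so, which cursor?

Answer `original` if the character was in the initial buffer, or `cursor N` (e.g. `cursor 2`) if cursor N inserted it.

Answer: cursor 2

Derivation:
After op 1 (insert('r')): buffer="rzullcxaxcrg" (len 12), cursors c1@1 c2@11, authorship 1.........2.
After op 2 (insert('j')): buffer="rjzullcxaxcrjg" (len 14), cursors c1@2 c2@13, authorship 11.........22.
After op 3 (delete): buffer="rzullcxaxcrg" (len 12), cursors c1@1 c2@11, authorship 1.........2.
After op 4 (insert('l')): buffer="rlzullcxaxcrlg" (len 14), cursors c1@2 c2@13, authorship 11.........22.
After op 5 (move_left): buffer="rlzullcxaxcrlg" (len 14), cursors c1@1 c2@12, authorship 11.........22.
Authorship (.=original, N=cursor N): 1 1 . . . . . . . . . 2 2 .
Index 12: author = 2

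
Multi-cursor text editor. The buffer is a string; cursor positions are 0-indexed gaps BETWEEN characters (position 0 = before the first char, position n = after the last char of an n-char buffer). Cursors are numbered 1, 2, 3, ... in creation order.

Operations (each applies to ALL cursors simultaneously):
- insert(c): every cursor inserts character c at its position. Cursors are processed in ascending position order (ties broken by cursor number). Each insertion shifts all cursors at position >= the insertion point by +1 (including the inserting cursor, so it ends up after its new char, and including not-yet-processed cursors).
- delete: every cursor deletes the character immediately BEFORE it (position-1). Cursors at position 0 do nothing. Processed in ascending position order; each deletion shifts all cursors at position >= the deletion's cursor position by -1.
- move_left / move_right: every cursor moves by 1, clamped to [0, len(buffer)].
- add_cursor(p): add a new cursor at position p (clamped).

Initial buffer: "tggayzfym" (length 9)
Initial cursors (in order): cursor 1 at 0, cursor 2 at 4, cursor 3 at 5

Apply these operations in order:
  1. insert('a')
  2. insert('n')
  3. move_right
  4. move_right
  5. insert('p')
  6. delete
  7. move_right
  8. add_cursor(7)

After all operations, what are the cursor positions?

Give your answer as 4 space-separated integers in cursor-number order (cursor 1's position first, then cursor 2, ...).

After op 1 (insert('a')): buffer="atggaayazfym" (len 12), cursors c1@1 c2@6 c3@8, authorship 1....2.3....
After op 2 (insert('n')): buffer="antggaanyanzfym" (len 15), cursors c1@2 c2@8 c3@11, authorship 11....22.33....
After op 3 (move_right): buffer="antggaanyanzfym" (len 15), cursors c1@3 c2@9 c3@12, authorship 11....22.33....
After op 4 (move_right): buffer="antggaanyanzfym" (len 15), cursors c1@4 c2@10 c3@13, authorship 11....22.33....
After op 5 (insert('p')): buffer="antgpgaanyapnzfpym" (len 18), cursors c1@5 c2@12 c3@16, authorship 11..1..22.323..3..
After op 6 (delete): buffer="antggaanyanzfym" (len 15), cursors c1@4 c2@10 c3@13, authorship 11....22.33....
After op 7 (move_right): buffer="antggaanyanzfym" (len 15), cursors c1@5 c2@11 c3@14, authorship 11....22.33....
After op 8 (add_cursor(7)): buffer="antggaanyanzfym" (len 15), cursors c1@5 c4@7 c2@11 c3@14, authorship 11....22.33....

Answer: 5 11 14 7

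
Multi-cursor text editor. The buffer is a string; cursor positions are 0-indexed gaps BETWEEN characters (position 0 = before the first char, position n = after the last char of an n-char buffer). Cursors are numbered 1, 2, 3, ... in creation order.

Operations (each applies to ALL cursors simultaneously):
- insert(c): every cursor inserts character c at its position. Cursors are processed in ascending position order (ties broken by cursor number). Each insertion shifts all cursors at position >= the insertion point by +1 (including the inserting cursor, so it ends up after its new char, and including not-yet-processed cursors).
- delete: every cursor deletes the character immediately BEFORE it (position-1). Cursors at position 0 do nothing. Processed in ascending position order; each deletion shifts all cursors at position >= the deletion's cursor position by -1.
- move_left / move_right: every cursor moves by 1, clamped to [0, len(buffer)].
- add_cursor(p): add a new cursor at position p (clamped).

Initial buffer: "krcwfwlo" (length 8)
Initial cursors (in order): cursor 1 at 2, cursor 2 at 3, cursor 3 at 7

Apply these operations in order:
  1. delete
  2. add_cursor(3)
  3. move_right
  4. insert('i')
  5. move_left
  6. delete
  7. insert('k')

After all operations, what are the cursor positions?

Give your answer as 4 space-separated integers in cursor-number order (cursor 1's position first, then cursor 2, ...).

After op 1 (delete): buffer="kwfwo" (len 5), cursors c1@1 c2@1 c3@4, authorship .....
After op 2 (add_cursor(3)): buffer="kwfwo" (len 5), cursors c1@1 c2@1 c4@3 c3@4, authorship .....
After op 3 (move_right): buffer="kwfwo" (len 5), cursors c1@2 c2@2 c4@4 c3@5, authorship .....
After op 4 (insert('i')): buffer="kwiifwioi" (len 9), cursors c1@4 c2@4 c4@7 c3@9, authorship ..12..4.3
After op 5 (move_left): buffer="kwiifwioi" (len 9), cursors c1@3 c2@3 c4@6 c3@8, authorship ..12..4.3
After op 6 (delete): buffer="kifii" (len 5), cursors c1@1 c2@1 c4@3 c3@4, authorship .2.43
After op 7 (insert('k')): buffer="kkkifkiki" (len 9), cursors c1@3 c2@3 c4@6 c3@8, authorship .122.4433

Answer: 3 3 8 6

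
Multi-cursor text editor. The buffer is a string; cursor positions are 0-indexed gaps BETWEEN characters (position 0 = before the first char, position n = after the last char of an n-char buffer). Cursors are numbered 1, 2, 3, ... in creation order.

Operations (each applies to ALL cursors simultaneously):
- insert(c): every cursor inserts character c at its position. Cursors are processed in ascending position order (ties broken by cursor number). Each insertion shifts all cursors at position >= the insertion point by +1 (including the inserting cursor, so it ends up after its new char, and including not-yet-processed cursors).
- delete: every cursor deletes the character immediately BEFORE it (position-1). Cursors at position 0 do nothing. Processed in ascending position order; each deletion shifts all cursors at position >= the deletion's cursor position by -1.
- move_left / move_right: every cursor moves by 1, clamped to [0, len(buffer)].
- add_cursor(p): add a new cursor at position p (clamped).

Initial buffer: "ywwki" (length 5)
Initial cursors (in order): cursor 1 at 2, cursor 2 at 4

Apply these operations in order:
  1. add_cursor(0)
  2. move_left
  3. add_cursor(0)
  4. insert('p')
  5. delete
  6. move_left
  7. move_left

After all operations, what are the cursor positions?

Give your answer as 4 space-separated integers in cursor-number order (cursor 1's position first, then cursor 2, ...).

After op 1 (add_cursor(0)): buffer="ywwki" (len 5), cursors c3@0 c1@2 c2@4, authorship .....
After op 2 (move_left): buffer="ywwki" (len 5), cursors c3@0 c1@1 c2@3, authorship .....
After op 3 (add_cursor(0)): buffer="ywwki" (len 5), cursors c3@0 c4@0 c1@1 c2@3, authorship .....
After op 4 (insert('p')): buffer="ppypwwpki" (len 9), cursors c3@2 c4@2 c1@4 c2@7, authorship 34.1..2..
After op 5 (delete): buffer="ywwki" (len 5), cursors c3@0 c4@0 c1@1 c2@3, authorship .....
After op 6 (move_left): buffer="ywwki" (len 5), cursors c1@0 c3@0 c4@0 c2@2, authorship .....
After op 7 (move_left): buffer="ywwki" (len 5), cursors c1@0 c3@0 c4@0 c2@1, authorship .....

Answer: 0 1 0 0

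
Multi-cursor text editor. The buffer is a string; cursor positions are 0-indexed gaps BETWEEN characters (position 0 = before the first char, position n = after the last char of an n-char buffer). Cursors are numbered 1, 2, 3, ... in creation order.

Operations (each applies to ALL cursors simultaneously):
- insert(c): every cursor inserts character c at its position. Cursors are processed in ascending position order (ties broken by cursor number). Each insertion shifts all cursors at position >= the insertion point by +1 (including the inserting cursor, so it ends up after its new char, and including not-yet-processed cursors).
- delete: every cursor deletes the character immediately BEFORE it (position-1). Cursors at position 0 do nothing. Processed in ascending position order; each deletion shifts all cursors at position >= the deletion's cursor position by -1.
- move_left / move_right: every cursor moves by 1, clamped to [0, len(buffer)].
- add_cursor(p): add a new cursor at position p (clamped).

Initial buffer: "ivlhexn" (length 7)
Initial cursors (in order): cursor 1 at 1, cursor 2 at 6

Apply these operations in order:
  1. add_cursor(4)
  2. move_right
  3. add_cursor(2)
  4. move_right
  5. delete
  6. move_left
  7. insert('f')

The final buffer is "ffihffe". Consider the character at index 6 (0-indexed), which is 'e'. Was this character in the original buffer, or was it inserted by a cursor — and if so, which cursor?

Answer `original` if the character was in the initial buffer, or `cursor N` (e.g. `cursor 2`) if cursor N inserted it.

Answer: original

Derivation:
After op 1 (add_cursor(4)): buffer="ivlhexn" (len 7), cursors c1@1 c3@4 c2@6, authorship .......
After op 2 (move_right): buffer="ivlhexn" (len 7), cursors c1@2 c3@5 c2@7, authorship .......
After op 3 (add_cursor(2)): buffer="ivlhexn" (len 7), cursors c1@2 c4@2 c3@5 c2@7, authorship .......
After op 4 (move_right): buffer="ivlhexn" (len 7), cursors c1@3 c4@3 c3@6 c2@7, authorship .......
After op 5 (delete): buffer="ihe" (len 3), cursors c1@1 c4@1 c2@3 c3@3, authorship ...
After op 6 (move_left): buffer="ihe" (len 3), cursors c1@0 c4@0 c2@2 c3@2, authorship ...
After op 7 (insert('f')): buffer="ffihffe" (len 7), cursors c1@2 c4@2 c2@6 c3@6, authorship 14..23.
Authorship (.=original, N=cursor N): 1 4 . . 2 3 .
Index 6: author = original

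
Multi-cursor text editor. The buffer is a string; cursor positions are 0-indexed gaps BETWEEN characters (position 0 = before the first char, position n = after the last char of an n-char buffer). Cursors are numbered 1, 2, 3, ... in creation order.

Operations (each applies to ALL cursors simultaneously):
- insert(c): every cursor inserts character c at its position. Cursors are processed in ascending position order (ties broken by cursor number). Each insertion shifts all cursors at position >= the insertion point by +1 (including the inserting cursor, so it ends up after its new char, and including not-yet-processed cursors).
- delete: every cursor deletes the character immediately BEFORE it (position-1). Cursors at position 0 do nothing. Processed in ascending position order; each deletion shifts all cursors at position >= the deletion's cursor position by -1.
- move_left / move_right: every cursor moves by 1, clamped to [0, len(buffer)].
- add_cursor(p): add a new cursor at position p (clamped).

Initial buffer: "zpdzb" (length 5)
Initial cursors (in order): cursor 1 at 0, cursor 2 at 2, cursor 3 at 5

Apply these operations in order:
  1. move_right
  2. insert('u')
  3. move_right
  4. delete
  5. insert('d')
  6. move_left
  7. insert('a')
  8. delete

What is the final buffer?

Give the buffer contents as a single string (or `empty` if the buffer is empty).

Answer: zuddudbd

Derivation:
After op 1 (move_right): buffer="zpdzb" (len 5), cursors c1@1 c2@3 c3@5, authorship .....
After op 2 (insert('u')): buffer="zupduzbu" (len 8), cursors c1@2 c2@5 c3@8, authorship .1..2..3
After op 3 (move_right): buffer="zupduzbu" (len 8), cursors c1@3 c2@6 c3@8, authorship .1..2..3
After op 4 (delete): buffer="zudub" (len 5), cursors c1@2 c2@4 c3@5, authorship .1.2.
After op 5 (insert('d')): buffer="zuddudbd" (len 8), cursors c1@3 c2@6 c3@8, authorship .11.22.3
After op 6 (move_left): buffer="zuddudbd" (len 8), cursors c1@2 c2@5 c3@7, authorship .11.22.3
After op 7 (insert('a')): buffer="zuadduadbad" (len 11), cursors c1@3 c2@7 c3@10, authorship .111.222.33
After op 8 (delete): buffer="zuddudbd" (len 8), cursors c1@2 c2@5 c3@7, authorship .11.22.3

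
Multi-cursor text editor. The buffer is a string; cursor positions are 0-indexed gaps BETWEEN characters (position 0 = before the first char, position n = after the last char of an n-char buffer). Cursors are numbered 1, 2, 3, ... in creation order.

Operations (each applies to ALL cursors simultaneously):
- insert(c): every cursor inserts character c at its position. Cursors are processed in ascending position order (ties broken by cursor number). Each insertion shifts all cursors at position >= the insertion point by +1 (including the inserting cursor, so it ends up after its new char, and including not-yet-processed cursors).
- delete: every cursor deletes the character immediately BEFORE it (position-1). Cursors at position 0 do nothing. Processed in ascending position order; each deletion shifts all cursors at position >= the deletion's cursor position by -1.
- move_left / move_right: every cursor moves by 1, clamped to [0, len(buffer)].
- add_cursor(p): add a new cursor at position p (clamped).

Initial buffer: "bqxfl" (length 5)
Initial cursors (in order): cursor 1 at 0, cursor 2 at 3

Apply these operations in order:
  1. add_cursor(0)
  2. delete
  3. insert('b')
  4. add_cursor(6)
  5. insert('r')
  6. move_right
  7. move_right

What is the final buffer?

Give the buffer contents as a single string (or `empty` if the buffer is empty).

After op 1 (add_cursor(0)): buffer="bqxfl" (len 5), cursors c1@0 c3@0 c2@3, authorship .....
After op 2 (delete): buffer="bqfl" (len 4), cursors c1@0 c3@0 c2@2, authorship ....
After op 3 (insert('b')): buffer="bbbqbfl" (len 7), cursors c1@2 c3@2 c2@5, authorship 13..2..
After op 4 (add_cursor(6)): buffer="bbbqbfl" (len 7), cursors c1@2 c3@2 c2@5 c4@6, authorship 13..2..
After op 5 (insert('r')): buffer="bbrrbqbrfrl" (len 11), cursors c1@4 c3@4 c2@8 c4@10, authorship 1313..22.4.
After op 6 (move_right): buffer="bbrrbqbrfrl" (len 11), cursors c1@5 c3@5 c2@9 c4@11, authorship 1313..22.4.
After op 7 (move_right): buffer="bbrrbqbrfrl" (len 11), cursors c1@6 c3@6 c2@10 c4@11, authorship 1313..22.4.

Answer: bbrrbqbrfrl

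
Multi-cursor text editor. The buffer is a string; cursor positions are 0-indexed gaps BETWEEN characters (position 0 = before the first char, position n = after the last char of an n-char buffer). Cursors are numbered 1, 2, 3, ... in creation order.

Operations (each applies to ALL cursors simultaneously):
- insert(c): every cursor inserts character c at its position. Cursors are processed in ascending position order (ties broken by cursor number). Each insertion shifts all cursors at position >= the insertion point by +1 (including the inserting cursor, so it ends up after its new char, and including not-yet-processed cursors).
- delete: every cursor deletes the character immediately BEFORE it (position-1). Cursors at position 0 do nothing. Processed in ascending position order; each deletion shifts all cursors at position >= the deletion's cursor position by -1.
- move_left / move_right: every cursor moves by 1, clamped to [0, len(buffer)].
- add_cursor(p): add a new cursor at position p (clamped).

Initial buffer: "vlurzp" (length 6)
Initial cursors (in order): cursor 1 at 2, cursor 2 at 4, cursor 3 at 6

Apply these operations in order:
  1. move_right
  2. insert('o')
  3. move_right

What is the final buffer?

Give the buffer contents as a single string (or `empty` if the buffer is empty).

Answer: vluorzopo

Derivation:
After op 1 (move_right): buffer="vlurzp" (len 6), cursors c1@3 c2@5 c3@6, authorship ......
After op 2 (insert('o')): buffer="vluorzopo" (len 9), cursors c1@4 c2@7 c3@9, authorship ...1..2.3
After op 3 (move_right): buffer="vluorzopo" (len 9), cursors c1@5 c2@8 c3@9, authorship ...1..2.3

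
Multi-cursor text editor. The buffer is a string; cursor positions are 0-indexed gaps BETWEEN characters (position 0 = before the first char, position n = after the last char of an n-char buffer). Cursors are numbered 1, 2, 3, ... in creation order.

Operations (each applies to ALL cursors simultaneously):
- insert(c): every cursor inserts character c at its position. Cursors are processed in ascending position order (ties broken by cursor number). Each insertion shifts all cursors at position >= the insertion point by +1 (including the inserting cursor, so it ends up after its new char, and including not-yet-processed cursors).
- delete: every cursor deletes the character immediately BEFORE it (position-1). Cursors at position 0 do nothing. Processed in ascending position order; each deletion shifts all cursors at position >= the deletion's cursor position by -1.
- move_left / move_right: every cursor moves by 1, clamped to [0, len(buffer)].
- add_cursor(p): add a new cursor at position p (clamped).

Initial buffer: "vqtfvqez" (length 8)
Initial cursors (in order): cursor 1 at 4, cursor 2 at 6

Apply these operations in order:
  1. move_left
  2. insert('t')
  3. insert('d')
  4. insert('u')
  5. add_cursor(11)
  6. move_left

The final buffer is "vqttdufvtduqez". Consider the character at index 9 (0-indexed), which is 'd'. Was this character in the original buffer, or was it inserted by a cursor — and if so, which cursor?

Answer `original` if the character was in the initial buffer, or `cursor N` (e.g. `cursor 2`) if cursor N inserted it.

Answer: cursor 2

Derivation:
After op 1 (move_left): buffer="vqtfvqez" (len 8), cursors c1@3 c2@5, authorship ........
After op 2 (insert('t')): buffer="vqttfvtqez" (len 10), cursors c1@4 c2@7, authorship ...1..2...
After op 3 (insert('d')): buffer="vqttdfvtdqez" (len 12), cursors c1@5 c2@9, authorship ...11..22...
After op 4 (insert('u')): buffer="vqttdufvtduqez" (len 14), cursors c1@6 c2@11, authorship ...111..222...
After op 5 (add_cursor(11)): buffer="vqttdufvtduqez" (len 14), cursors c1@6 c2@11 c3@11, authorship ...111..222...
After op 6 (move_left): buffer="vqttdufvtduqez" (len 14), cursors c1@5 c2@10 c3@10, authorship ...111..222...
Authorship (.=original, N=cursor N): . . . 1 1 1 . . 2 2 2 . . .
Index 9: author = 2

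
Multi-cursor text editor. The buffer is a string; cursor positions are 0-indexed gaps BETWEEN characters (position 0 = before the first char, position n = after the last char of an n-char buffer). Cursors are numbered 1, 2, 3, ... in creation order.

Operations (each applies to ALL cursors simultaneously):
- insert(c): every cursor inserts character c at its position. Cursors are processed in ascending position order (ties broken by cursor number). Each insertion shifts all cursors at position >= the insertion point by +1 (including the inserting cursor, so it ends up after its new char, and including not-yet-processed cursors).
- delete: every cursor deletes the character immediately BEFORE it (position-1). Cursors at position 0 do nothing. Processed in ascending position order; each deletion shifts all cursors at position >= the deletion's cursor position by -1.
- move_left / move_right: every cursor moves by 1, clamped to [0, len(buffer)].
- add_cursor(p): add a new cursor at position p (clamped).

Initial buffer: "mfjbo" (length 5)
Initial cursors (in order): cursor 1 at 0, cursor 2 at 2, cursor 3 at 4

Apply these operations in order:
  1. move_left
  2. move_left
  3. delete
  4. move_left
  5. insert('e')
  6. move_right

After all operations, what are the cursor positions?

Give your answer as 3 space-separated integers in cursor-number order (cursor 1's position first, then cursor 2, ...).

After op 1 (move_left): buffer="mfjbo" (len 5), cursors c1@0 c2@1 c3@3, authorship .....
After op 2 (move_left): buffer="mfjbo" (len 5), cursors c1@0 c2@0 c3@2, authorship .....
After op 3 (delete): buffer="mjbo" (len 4), cursors c1@0 c2@0 c3@1, authorship ....
After op 4 (move_left): buffer="mjbo" (len 4), cursors c1@0 c2@0 c3@0, authorship ....
After op 5 (insert('e')): buffer="eeemjbo" (len 7), cursors c1@3 c2@3 c3@3, authorship 123....
After op 6 (move_right): buffer="eeemjbo" (len 7), cursors c1@4 c2@4 c3@4, authorship 123....

Answer: 4 4 4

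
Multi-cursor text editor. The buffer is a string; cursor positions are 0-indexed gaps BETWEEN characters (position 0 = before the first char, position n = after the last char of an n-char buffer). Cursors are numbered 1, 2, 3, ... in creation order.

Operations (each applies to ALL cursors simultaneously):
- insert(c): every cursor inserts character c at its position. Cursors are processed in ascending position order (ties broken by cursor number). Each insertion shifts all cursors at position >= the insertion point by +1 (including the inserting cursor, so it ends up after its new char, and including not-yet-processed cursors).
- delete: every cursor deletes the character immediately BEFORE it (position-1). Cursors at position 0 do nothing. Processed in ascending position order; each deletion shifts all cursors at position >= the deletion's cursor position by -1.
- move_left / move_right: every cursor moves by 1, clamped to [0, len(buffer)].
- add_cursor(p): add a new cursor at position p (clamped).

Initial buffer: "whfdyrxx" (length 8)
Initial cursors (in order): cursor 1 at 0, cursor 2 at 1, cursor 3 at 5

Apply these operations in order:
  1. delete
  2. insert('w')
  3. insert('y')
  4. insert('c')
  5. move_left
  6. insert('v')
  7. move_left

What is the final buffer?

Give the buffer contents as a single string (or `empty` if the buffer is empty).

After op 1 (delete): buffer="hfdrxx" (len 6), cursors c1@0 c2@0 c3@3, authorship ......
After op 2 (insert('w')): buffer="wwhfdwrxx" (len 9), cursors c1@2 c2@2 c3@6, authorship 12...3...
After op 3 (insert('y')): buffer="wwyyhfdwyrxx" (len 12), cursors c1@4 c2@4 c3@9, authorship 1212...33...
After op 4 (insert('c')): buffer="wwyycchfdwycrxx" (len 15), cursors c1@6 c2@6 c3@12, authorship 121212...333...
After op 5 (move_left): buffer="wwyycchfdwycrxx" (len 15), cursors c1@5 c2@5 c3@11, authorship 121212...333...
After op 6 (insert('v')): buffer="wwyycvvchfdwyvcrxx" (len 18), cursors c1@7 c2@7 c3@14, authorship 12121122...3333...
After op 7 (move_left): buffer="wwyycvvchfdwyvcrxx" (len 18), cursors c1@6 c2@6 c3@13, authorship 12121122...3333...

Answer: wwyycvvchfdwyvcrxx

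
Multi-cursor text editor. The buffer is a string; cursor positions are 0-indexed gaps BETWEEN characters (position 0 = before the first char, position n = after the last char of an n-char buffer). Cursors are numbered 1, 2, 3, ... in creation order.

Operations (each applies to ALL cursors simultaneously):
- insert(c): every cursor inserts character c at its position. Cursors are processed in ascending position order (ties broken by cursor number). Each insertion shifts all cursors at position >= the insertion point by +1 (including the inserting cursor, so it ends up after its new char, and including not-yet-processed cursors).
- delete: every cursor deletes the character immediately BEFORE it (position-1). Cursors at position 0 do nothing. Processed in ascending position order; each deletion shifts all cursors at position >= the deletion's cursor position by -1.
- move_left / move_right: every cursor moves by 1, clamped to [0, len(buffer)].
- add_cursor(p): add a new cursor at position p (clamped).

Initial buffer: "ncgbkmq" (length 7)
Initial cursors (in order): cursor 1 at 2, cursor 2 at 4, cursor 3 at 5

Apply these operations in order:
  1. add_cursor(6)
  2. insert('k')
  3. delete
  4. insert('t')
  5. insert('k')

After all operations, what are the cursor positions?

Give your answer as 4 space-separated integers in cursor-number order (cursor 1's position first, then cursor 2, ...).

Answer: 4 8 11 14

Derivation:
After op 1 (add_cursor(6)): buffer="ncgbkmq" (len 7), cursors c1@2 c2@4 c3@5 c4@6, authorship .......
After op 2 (insert('k')): buffer="nckgbkkkmkq" (len 11), cursors c1@3 c2@6 c3@8 c4@10, authorship ..1..2.3.4.
After op 3 (delete): buffer="ncgbkmq" (len 7), cursors c1@2 c2@4 c3@5 c4@6, authorship .......
After op 4 (insert('t')): buffer="nctgbtktmtq" (len 11), cursors c1@3 c2@6 c3@8 c4@10, authorship ..1..2.3.4.
After op 5 (insert('k')): buffer="nctkgbtkktkmtkq" (len 15), cursors c1@4 c2@8 c3@11 c4@14, authorship ..11..22.33.44.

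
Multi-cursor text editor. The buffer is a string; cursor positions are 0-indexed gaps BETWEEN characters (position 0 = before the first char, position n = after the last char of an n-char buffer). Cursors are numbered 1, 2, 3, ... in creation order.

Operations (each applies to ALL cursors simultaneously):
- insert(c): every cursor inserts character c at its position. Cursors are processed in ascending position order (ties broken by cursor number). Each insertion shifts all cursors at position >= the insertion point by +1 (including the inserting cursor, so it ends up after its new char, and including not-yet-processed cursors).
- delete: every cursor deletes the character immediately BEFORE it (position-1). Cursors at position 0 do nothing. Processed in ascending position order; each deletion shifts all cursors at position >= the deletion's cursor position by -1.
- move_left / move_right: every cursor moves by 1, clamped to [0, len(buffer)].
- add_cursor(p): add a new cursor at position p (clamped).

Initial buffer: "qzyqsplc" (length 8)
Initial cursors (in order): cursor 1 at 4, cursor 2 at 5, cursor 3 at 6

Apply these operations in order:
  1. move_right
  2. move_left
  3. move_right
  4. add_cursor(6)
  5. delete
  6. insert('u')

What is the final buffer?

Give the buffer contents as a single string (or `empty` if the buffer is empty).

After op 1 (move_right): buffer="qzyqsplc" (len 8), cursors c1@5 c2@6 c3@7, authorship ........
After op 2 (move_left): buffer="qzyqsplc" (len 8), cursors c1@4 c2@5 c3@6, authorship ........
After op 3 (move_right): buffer="qzyqsplc" (len 8), cursors c1@5 c2@6 c3@7, authorship ........
After op 4 (add_cursor(6)): buffer="qzyqsplc" (len 8), cursors c1@5 c2@6 c4@6 c3@7, authorship ........
After op 5 (delete): buffer="qzyc" (len 4), cursors c1@3 c2@3 c3@3 c4@3, authorship ....
After op 6 (insert('u')): buffer="qzyuuuuc" (len 8), cursors c1@7 c2@7 c3@7 c4@7, authorship ...1234.

Answer: qzyuuuuc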